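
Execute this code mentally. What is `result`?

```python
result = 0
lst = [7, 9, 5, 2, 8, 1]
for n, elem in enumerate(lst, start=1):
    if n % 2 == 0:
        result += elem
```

Let's trace through this code step by step.

Initialize: result = 0
Initialize: lst = [7, 9, 5, 2, 8, 1]
Entering loop: for n, elem in enumerate(lst, start=1):

After execution: result = 12
12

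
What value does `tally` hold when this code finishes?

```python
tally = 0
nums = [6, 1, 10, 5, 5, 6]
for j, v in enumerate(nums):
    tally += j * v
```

Let's trace through this code step by step.

Initialize: tally = 0
Initialize: nums = [6, 1, 10, 5, 5, 6]
Entering loop: for j, v in enumerate(nums):

After execution: tally = 86
86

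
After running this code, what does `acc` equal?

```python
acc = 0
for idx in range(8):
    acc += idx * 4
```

Let's trace through this code step by step.

Initialize: acc = 0
Entering loop: for idx in range(8):

After execution: acc = 112
112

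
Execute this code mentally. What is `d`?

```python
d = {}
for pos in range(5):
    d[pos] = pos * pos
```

Let's trace through this code step by step.

Initialize: d = {}
Entering loop: for pos in range(5):

After execution: d = {0: 0, 1: 1, 2: 4, 3: 9, 4: 16}
{0: 0, 1: 1, 2: 4, 3: 9, 4: 16}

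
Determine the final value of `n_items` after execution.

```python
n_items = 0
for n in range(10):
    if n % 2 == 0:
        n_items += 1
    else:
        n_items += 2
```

Let's trace through this code step by step.

Initialize: n_items = 0
Entering loop: for n in range(10):

After execution: n_items = 15
15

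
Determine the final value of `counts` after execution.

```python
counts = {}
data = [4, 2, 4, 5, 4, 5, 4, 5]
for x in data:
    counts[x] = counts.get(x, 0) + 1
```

Let's trace through this code step by step.

Initialize: counts = {}
Initialize: data = [4, 2, 4, 5, 4, 5, 4, 5]
Entering loop: for x in data:

After execution: counts = {4: 4, 2: 1, 5: 3}
{4: 4, 2: 1, 5: 3}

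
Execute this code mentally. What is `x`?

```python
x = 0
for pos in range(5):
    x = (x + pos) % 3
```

Let's trace through this code step by step.

Initialize: x = 0
Entering loop: for pos in range(5):

After execution: x = 1
1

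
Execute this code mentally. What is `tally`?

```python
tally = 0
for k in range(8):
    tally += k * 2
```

Let's trace through this code step by step.

Initialize: tally = 0
Entering loop: for k in range(8):

After execution: tally = 56
56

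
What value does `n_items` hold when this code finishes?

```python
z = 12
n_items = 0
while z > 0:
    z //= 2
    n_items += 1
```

Let's trace through this code step by step.

Initialize: z = 12
Initialize: n_items = 0
Entering loop: while z > 0:

After execution: n_items = 4
4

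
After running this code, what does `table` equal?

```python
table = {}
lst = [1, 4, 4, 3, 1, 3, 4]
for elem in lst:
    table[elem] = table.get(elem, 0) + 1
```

Let's trace through this code step by step.

Initialize: table = {}
Initialize: lst = [1, 4, 4, 3, 1, 3, 4]
Entering loop: for elem in lst:

After execution: table = {1: 2, 4: 3, 3: 2}
{1: 2, 4: 3, 3: 2}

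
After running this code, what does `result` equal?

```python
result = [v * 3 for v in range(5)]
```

Let's trace through this code step by step.

Initialize: result = [v * 3 for v in range(5)]

After execution: result = [0, 3, 6, 9, 12]
[0, 3, 6, 9, 12]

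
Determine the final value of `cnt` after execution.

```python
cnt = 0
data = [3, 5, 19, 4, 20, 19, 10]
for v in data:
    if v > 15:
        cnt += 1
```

Let's trace through this code step by step.

Initialize: cnt = 0
Initialize: data = [3, 5, 19, 4, 20, 19, 10]
Entering loop: for v in data:

After execution: cnt = 3
3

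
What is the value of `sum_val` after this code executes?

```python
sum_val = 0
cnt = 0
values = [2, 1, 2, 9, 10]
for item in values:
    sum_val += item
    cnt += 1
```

Let's trace through this code step by step.

Initialize: sum_val = 0
Initialize: cnt = 0
Initialize: values = [2, 1, 2, 9, 10]
Entering loop: for item in values:

After execution: sum_val = 24
24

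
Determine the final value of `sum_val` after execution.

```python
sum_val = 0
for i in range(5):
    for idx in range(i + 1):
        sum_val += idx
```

Let's trace through this code step by step.

Initialize: sum_val = 0
Entering loop: for i in range(5):

After execution: sum_val = 20
20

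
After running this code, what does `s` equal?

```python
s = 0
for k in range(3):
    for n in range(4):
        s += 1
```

Let's trace through this code step by step.

Initialize: s = 0
Entering loop: for k in range(3):

After execution: s = 12
12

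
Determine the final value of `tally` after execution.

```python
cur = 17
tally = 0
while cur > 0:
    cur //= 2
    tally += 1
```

Let's trace through this code step by step.

Initialize: cur = 17
Initialize: tally = 0
Entering loop: while cur > 0:

After execution: tally = 5
5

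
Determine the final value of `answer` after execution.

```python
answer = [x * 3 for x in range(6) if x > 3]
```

Let's trace through this code step by step.

Initialize: answer = [x * 3 for x in range(6) if x > 3]

After execution: answer = [12, 15]
[12, 15]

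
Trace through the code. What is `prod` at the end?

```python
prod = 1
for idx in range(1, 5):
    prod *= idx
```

Let's trace through this code step by step.

Initialize: prod = 1
Entering loop: for idx in range(1, 5):

After execution: prod = 24
24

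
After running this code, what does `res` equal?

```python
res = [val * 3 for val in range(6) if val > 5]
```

Let's trace through this code step by step.

Initialize: res = [val * 3 for val in range(6) if val > 5]

After execution: res = []
[]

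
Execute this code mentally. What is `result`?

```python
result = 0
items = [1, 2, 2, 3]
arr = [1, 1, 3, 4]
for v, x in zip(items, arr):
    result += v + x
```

Let's trace through this code step by step.

Initialize: result = 0
Initialize: items = [1, 2, 2, 3]
Initialize: arr = [1, 1, 3, 4]
Entering loop: for v, x in zip(items, arr):

After execution: result = 17
17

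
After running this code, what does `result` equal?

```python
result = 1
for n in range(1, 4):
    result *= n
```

Let's trace through this code step by step.

Initialize: result = 1
Entering loop: for n in range(1, 4):

After execution: result = 6
6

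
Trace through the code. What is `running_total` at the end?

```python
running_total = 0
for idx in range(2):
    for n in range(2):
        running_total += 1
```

Let's trace through this code step by step.

Initialize: running_total = 0
Entering loop: for idx in range(2):

After execution: running_total = 4
4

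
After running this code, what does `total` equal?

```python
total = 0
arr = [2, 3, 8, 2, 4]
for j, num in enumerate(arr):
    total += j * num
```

Let's trace through this code step by step.

Initialize: total = 0
Initialize: arr = [2, 3, 8, 2, 4]
Entering loop: for j, num in enumerate(arr):

After execution: total = 41
41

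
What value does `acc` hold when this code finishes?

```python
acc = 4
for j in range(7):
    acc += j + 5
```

Let's trace through this code step by step.

Initialize: acc = 4
Entering loop: for j in range(7):

After execution: acc = 60
60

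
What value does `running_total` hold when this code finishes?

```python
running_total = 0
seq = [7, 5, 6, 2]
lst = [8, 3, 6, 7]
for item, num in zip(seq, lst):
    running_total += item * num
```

Let's trace through this code step by step.

Initialize: running_total = 0
Initialize: seq = [7, 5, 6, 2]
Initialize: lst = [8, 3, 6, 7]
Entering loop: for item, num in zip(seq, lst):

After execution: running_total = 121
121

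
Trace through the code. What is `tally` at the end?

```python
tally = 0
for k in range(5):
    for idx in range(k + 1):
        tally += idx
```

Let's trace through this code step by step.

Initialize: tally = 0
Entering loop: for k in range(5):

After execution: tally = 20
20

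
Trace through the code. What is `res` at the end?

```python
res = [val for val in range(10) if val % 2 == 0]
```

Let's trace through this code step by step.

Initialize: res = [val for val in range(10) if val % 2 == 0]

After execution: res = [0, 2, 4, 6, 8]
[0, 2, 4, 6, 8]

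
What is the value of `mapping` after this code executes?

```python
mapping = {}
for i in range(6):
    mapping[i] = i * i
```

Let's trace through this code step by step.

Initialize: mapping = {}
Entering loop: for i in range(6):

After execution: mapping = {0: 0, 1: 1, 2: 4, 3: 9, 4: 16, 5: 25}
{0: 0, 1: 1, 2: 4, 3: 9, 4: 16, 5: 25}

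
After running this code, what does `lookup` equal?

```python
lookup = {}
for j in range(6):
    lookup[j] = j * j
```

Let's trace through this code step by step.

Initialize: lookup = {}
Entering loop: for j in range(6):

After execution: lookup = {0: 0, 1: 1, 2: 4, 3: 9, 4: 16, 5: 25}
{0: 0, 1: 1, 2: 4, 3: 9, 4: 16, 5: 25}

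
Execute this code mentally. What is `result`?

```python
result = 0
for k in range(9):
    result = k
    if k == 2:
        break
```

Let's trace through this code step by step.

Initialize: result = 0
Entering loop: for k in range(9):

After execution: result = 2
2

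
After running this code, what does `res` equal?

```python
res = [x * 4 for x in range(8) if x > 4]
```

Let's trace through this code step by step.

Initialize: res = [x * 4 for x in range(8) if x > 4]

After execution: res = [20, 24, 28]
[20, 24, 28]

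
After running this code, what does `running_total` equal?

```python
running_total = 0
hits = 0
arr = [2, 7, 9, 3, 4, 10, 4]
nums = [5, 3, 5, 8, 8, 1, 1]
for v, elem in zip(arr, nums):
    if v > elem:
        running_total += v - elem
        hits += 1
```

Let's trace through this code step by step.

Initialize: running_total = 0
Initialize: hits = 0
Initialize: arr = [2, 7, 9, 3, 4, 10, 4]
Initialize: nums = [5, 3, 5, 8, 8, 1, 1]
Entering loop: for v, elem in zip(arr, nums):

After execution: running_total = 20
20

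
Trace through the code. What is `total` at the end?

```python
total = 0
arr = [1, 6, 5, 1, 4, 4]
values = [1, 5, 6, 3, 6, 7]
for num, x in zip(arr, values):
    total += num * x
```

Let's trace through this code step by step.

Initialize: total = 0
Initialize: arr = [1, 6, 5, 1, 4, 4]
Initialize: values = [1, 5, 6, 3, 6, 7]
Entering loop: for num, x in zip(arr, values):

After execution: total = 116
116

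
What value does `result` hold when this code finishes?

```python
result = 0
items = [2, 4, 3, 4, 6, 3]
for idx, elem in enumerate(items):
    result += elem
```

Let's trace through this code step by step.

Initialize: result = 0
Initialize: items = [2, 4, 3, 4, 6, 3]
Entering loop: for idx, elem in enumerate(items):

After execution: result = 22
22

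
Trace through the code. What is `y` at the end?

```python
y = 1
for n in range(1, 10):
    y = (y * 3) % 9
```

Let's trace through this code step by step.

Initialize: y = 1
Entering loop: for n in range(1, 10):

After execution: y = 0
0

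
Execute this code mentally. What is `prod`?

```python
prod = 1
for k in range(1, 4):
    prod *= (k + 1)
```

Let's trace through this code step by step.

Initialize: prod = 1
Entering loop: for k in range(1, 4):

After execution: prod = 24
24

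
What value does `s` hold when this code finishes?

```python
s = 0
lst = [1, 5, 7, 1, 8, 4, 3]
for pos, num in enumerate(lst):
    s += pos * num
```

Let's trace through this code step by step.

Initialize: s = 0
Initialize: lst = [1, 5, 7, 1, 8, 4, 3]
Entering loop: for pos, num in enumerate(lst):

After execution: s = 92
92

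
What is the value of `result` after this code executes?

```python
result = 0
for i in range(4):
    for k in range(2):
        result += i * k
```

Let's trace through this code step by step.

Initialize: result = 0
Entering loop: for i in range(4):

After execution: result = 6
6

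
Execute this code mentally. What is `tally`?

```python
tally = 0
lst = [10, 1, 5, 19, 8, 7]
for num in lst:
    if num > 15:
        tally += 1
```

Let's trace through this code step by step.

Initialize: tally = 0
Initialize: lst = [10, 1, 5, 19, 8, 7]
Entering loop: for num in lst:

After execution: tally = 1
1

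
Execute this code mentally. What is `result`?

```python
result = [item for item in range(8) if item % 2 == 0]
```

Let's trace through this code step by step.

Initialize: result = [item for item in range(8) if item % 2 == 0]

After execution: result = [0, 2, 4, 6]
[0, 2, 4, 6]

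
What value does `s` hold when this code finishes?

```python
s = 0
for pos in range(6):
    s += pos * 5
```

Let's trace through this code step by step.

Initialize: s = 0
Entering loop: for pos in range(6):

After execution: s = 75
75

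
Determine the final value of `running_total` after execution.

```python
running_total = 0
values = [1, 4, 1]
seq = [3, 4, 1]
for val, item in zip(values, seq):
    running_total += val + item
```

Let's trace through this code step by step.

Initialize: running_total = 0
Initialize: values = [1, 4, 1]
Initialize: seq = [3, 4, 1]
Entering loop: for val, item in zip(values, seq):

After execution: running_total = 14
14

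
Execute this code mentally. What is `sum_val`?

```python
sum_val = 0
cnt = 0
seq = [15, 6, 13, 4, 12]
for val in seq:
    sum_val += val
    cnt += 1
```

Let's trace through this code step by step.

Initialize: sum_val = 0
Initialize: cnt = 0
Initialize: seq = [15, 6, 13, 4, 12]
Entering loop: for val in seq:

After execution: sum_val = 50
50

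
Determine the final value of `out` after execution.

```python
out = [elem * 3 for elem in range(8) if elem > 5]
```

Let's trace through this code step by step.

Initialize: out = [elem * 3 for elem in range(8) if elem > 5]

After execution: out = [18, 21]
[18, 21]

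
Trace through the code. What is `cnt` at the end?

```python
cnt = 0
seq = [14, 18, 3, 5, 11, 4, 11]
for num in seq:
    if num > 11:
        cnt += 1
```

Let's trace through this code step by step.

Initialize: cnt = 0
Initialize: seq = [14, 18, 3, 5, 11, 4, 11]
Entering loop: for num in seq:

After execution: cnt = 2
2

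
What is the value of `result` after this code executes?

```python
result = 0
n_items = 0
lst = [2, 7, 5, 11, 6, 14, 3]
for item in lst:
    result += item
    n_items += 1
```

Let's trace through this code step by step.

Initialize: result = 0
Initialize: n_items = 0
Initialize: lst = [2, 7, 5, 11, 6, 14, 3]
Entering loop: for item in lst:

After execution: result = 48
48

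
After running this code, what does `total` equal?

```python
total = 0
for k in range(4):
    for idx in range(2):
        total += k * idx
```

Let's trace through this code step by step.

Initialize: total = 0
Entering loop: for k in range(4):

After execution: total = 6
6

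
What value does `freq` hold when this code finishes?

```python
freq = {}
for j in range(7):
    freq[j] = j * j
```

Let's trace through this code step by step.

Initialize: freq = {}
Entering loop: for j in range(7):

After execution: freq = {0: 0, 1: 1, 2: 4, 3: 9, 4: 16, 5: 25, 6: 36}
{0: 0, 1: 1, 2: 4, 3: 9, 4: 16, 5: 25, 6: 36}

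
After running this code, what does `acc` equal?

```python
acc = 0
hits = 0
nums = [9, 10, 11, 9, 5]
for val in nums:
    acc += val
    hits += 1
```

Let's trace through this code step by step.

Initialize: acc = 0
Initialize: hits = 0
Initialize: nums = [9, 10, 11, 9, 5]
Entering loop: for val in nums:

After execution: acc = 44
44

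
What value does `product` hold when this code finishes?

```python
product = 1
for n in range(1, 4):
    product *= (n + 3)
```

Let's trace through this code step by step.

Initialize: product = 1
Entering loop: for n in range(1, 4):

After execution: product = 120
120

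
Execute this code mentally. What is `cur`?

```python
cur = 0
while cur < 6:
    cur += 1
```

Let's trace through this code step by step.

Initialize: cur = 0
Entering loop: while cur < 6:

After execution: cur = 6
6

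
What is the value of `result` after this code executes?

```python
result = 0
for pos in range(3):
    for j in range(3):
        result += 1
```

Let's trace through this code step by step.

Initialize: result = 0
Entering loop: for pos in range(3):

After execution: result = 9
9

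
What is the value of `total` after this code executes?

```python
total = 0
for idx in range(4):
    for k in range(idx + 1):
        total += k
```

Let's trace through this code step by step.

Initialize: total = 0
Entering loop: for idx in range(4):

After execution: total = 10
10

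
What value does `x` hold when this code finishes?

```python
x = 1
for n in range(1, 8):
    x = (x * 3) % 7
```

Let's trace through this code step by step.

Initialize: x = 1
Entering loop: for n in range(1, 8):

After execution: x = 3
3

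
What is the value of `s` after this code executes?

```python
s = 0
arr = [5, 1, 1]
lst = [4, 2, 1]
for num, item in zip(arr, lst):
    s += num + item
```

Let's trace through this code step by step.

Initialize: s = 0
Initialize: arr = [5, 1, 1]
Initialize: lst = [4, 2, 1]
Entering loop: for num, item in zip(arr, lst):

After execution: s = 14
14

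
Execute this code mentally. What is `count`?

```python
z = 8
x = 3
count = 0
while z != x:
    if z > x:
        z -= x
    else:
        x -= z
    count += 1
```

Let's trace through this code step by step.

Initialize: z = 8
Initialize: x = 3
Initialize: count = 0
Entering loop: while z != x:

After execution: count = 4
4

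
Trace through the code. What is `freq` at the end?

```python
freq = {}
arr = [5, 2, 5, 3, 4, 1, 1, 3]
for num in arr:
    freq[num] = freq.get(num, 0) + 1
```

Let's trace through this code step by step.

Initialize: freq = {}
Initialize: arr = [5, 2, 5, 3, 4, 1, 1, 3]
Entering loop: for num in arr:

After execution: freq = {5: 2, 2: 1, 3: 2, 4: 1, 1: 2}
{5: 2, 2: 1, 3: 2, 4: 1, 1: 2}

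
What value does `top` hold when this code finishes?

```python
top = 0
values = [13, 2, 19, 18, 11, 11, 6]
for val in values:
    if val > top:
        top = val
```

Let's trace through this code step by step.

Initialize: top = 0
Initialize: values = [13, 2, 19, 18, 11, 11, 6]
Entering loop: for val in values:

After execution: top = 19
19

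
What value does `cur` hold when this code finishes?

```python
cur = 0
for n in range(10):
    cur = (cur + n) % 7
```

Let's trace through this code step by step.

Initialize: cur = 0
Entering loop: for n in range(10):

After execution: cur = 3
3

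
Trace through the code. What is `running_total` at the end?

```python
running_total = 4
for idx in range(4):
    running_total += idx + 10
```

Let's trace through this code step by step.

Initialize: running_total = 4
Entering loop: for idx in range(4):

After execution: running_total = 50
50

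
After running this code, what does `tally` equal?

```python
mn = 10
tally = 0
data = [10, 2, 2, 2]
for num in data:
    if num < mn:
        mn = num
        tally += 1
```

Let's trace through this code step by step.

Initialize: mn = 10
Initialize: tally = 0
Initialize: data = [10, 2, 2, 2]
Entering loop: for num in data:

After execution: tally = 1
1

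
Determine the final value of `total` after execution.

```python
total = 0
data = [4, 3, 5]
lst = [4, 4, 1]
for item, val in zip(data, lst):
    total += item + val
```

Let's trace through this code step by step.

Initialize: total = 0
Initialize: data = [4, 3, 5]
Initialize: lst = [4, 4, 1]
Entering loop: for item, val in zip(data, lst):

After execution: total = 21
21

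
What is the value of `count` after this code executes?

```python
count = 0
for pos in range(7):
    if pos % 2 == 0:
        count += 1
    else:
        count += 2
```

Let's trace through this code step by step.

Initialize: count = 0
Entering loop: for pos in range(7):

After execution: count = 10
10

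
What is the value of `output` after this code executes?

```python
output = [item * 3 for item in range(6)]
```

Let's trace through this code step by step.

Initialize: output = [item * 3 for item in range(6)]

After execution: output = [0, 3, 6, 9, 12, 15]
[0, 3, 6, 9, 12, 15]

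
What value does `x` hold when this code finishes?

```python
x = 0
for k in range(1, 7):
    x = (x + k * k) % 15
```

Let's trace through this code step by step.

Initialize: x = 0
Entering loop: for k in range(1, 7):

After execution: x = 1
1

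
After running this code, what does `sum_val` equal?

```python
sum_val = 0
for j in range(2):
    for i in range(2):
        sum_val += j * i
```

Let's trace through this code step by step.

Initialize: sum_val = 0
Entering loop: for j in range(2):

After execution: sum_val = 1
1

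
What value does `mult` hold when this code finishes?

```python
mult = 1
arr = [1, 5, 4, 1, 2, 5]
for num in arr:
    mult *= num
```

Let's trace through this code step by step.

Initialize: mult = 1
Initialize: arr = [1, 5, 4, 1, 2, 5]
Entering loop: for num in arr:

After execution: mult = 200
200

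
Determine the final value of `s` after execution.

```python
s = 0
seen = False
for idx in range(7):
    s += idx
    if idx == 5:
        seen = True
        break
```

Let's trace through this code step by step.

Initialize: s = 0
Initialize: seen = False
Entering loop: for idx in range(7):

After execution: s = 15
15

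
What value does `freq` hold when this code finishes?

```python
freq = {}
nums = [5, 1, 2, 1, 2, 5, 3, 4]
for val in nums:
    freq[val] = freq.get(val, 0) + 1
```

Let's trace through this code step by step.

Initialize: freq = {}
Initialize: nums = [5, 1, 2, 1, 2, 5, 3, 4]
Entering loop: for val in nums:

After execution: freq = {5: 2, 1: 2, 2: 2, 3: 1, 4: 1}
{5: 2, 1: 2, 2: 2, 3: 1, 4: 1}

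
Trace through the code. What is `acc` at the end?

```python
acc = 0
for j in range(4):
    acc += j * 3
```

Let's trace through this code step by step.

Initialize: acc = 0
Entering loop: for j in range(4):

After execution: acc = 18
18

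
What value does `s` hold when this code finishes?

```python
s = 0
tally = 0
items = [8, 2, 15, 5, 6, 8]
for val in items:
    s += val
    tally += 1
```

Let's trace through this code step by step.

Initialize: s = 0
Initialize: tally = 0
Initialize: items = [8, 2, 15, 5, 6, 8]
Entering loop: for val in items:

After execution: s = 44
44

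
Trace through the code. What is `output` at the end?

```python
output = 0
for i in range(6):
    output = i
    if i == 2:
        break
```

Let's trace through this code step by step.

Initialize: output = 0
Entering loop: for i in range(6):

After execution: output = 2
2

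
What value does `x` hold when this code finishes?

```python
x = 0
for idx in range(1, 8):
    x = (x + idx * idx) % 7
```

Let's trace through this code step by step.

Initialize: x = 0
Entering loop: for idx in range(1, 8):

After execution: x = 0
0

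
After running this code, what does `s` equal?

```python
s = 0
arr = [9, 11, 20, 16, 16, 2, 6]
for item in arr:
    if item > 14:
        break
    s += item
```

Let's trace through this code step by step.

Initialize: s = 0
Initialize: arr = [9, 11, 20, 16, 16, 2, 6]
Entering loop: for item in arr:

After execution: s = 20
20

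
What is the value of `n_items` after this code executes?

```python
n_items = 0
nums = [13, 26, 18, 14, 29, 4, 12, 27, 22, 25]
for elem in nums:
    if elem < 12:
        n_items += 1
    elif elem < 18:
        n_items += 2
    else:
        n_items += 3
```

Let's trace through this code step by step.

Initialize: n_items = 0
Initialize: nums = [13, 26, 18, 14, 29, 4, 12, 27, 22, 25]
Entering loop: for elem in nums:

After execution: n_items = 25
25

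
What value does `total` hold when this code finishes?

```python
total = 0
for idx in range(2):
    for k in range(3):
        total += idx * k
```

Let's trace through this code step by step.

Initialize: total = 0
Entering loop: for idx in range(2):

After execution: total = 3
3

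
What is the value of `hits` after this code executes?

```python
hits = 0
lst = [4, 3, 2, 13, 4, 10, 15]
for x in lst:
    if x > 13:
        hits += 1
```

Let's trace through this code step by step.

Initialize: hits = 0
Initialize: lst = [4, 3, 2, 13, 4, 10, 15]
Entering loop: for x in lst:

After execution: hits = 1
1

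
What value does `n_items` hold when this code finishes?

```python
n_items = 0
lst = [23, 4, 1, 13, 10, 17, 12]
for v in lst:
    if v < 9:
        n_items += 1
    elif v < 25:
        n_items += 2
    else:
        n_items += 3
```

Let's trace through this code step by step.

Initialize: n_items = 0
Initialize: lst = [23, 4, 1, 13, 10, 17, 12]
Entering loop: for v in lst:

After execution: n_items = 12
12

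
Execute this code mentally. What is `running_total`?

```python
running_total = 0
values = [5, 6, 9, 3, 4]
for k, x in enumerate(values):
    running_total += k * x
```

Let's trace through this code step by step.

Initialize: running_total = 0
Initialize: values = [5, 6, 9, 3, 4]
Entering loop: for k, x in enumerate(values):

After execution: running_total = 49
49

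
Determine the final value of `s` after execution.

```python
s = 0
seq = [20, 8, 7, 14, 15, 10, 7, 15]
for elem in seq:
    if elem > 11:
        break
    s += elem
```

Let's trace through this code step by step.

Initialize: s = 0
Initialize: seq = [20, 8, 7, 14, 15, 10, 7, 15]
Entering loop: for elem in seq:

After execution: s = 0
0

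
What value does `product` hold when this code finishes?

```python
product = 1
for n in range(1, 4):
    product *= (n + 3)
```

Let's trace through this code step by step.

Initialize: product = 1
Entering loop: for n in range(1, 4):

After execution: product = 120
120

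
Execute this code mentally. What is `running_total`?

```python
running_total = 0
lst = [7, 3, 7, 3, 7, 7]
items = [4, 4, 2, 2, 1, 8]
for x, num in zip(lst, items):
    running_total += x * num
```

Let's trace through this code step by step.

Initialize: running_total = 0
Initialize: lst = [7, 3, 7, 3, 7, 7]
Initialize: items = [4, 4, 2, 2, 1, 8]
Entering loop: for x, num in zip(lst, items):

After execution: running_total = 123
123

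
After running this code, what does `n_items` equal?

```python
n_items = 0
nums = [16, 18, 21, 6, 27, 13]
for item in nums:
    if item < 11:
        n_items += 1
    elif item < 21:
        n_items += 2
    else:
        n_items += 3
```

Let's trace through this code step by step.

Initialize: n_items = 0
Initialize: nums = [16, 18, 21, 6, 27, 13]
Entering loop: for item in nums:

After execution: n_items = 13
13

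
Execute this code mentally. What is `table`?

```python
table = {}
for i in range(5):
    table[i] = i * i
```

Let's trace through this code step by step.

Initialize: table = {}
Entering loop: for i in range(5):

After execution: table = {0: 0, 1: 1, 2: 4, 3: 9, 4: 16}
{0: 0, 1: 1, 2: 4, 3: 9, 4: 16}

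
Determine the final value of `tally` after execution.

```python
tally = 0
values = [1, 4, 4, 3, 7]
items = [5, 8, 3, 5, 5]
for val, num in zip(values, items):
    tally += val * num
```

Let's trace through this code step by step.

Initialize: tally = 0
Initialize: values = [1, 4, 4, 3, 7]
Initialize: items = [5, 8, 3, 5, 5]
Entering loop: for val, num in zip(values, items):

After execution: tally = 99
99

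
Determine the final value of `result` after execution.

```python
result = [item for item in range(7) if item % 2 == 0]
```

Let's trace through this code step by step.

Initialize: result = [item for item in range(7) if item % 2 == 0]

After execution: result = [0, 2, 4, 6]
[0, 2, 4, 6]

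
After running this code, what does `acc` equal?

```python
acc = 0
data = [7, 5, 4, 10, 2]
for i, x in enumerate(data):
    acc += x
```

Let's trace through this code step by step.

Initialize: acc = 0
Initialize: data = [7, 5, 4, 10, 2]
Entering loop: for i, x in enumerate(data):

After execution: acc = 28
28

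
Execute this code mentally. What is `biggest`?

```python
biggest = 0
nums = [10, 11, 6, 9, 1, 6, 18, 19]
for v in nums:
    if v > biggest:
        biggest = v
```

Let's trace through this code step by step.

Initialize: biggest = 0
Initialize: nums = [10, 11, 6, 9, 1, 6, 18, 19]
Entering loop: for v in nums:

After execution: biggest = 19
19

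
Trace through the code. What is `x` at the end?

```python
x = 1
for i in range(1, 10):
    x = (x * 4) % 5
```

Let's trace through this code step by step.

Initialize: x = 1
Entering loop: for i in range(1, 10):

After execution: x = 4
4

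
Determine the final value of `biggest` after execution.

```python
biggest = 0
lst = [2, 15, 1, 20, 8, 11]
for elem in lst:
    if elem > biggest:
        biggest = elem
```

Let's trace through this code step by step.

Initialize: biggest = 0
Initialize: lst = [2, 15, 1, 20, 8, 11]
Entering loop: for elem in lst:

After execution: biggest = 20
20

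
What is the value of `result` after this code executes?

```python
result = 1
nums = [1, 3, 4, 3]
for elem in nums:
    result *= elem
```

Let's trace through this code step by step.

Initialize: result = 1
Initialize: nums = [1, 3, 4, 3]
Entering loop: for elem in nums:

After execution: result = 36
36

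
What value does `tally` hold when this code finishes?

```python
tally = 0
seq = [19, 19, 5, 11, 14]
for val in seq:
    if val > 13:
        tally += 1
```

Let's trace through this code step by step.

Initialize: tally = 0
Initialize: seq = [19, 19, 5, 11, 14]
Entering loop: for val in seq:

After execution: tally = 3
3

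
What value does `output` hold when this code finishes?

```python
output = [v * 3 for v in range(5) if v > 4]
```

Let's trace through this code step by step.

Initialize: output = [v * 3 for v in range(5) if v > 4]

After execution: output = []
[]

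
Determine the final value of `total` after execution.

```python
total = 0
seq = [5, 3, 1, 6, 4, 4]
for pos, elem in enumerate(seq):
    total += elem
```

Let's trace through this code step by step.

Initialize: total = 0
Initialize: seq = [5, 3, 1, 6, 4, 4]
Entering loop: for pos, elem in enumerate(seq):

After execution: total = 23
23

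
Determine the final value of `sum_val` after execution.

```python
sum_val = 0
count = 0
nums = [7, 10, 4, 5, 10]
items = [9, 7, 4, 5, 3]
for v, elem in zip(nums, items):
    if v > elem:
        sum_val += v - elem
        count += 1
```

Let's trace through this code step by step.

Initialize: sum_val = 0
Initialize: count = 0
Initialize: nums = [7, 10, 4, 5, 10]
Initialize: items = [9, 7, 4, 5, 3]
Entering loop: for v, elem in zip(nums, items):

After execution: sum_val = 10
10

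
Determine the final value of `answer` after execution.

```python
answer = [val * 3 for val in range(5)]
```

Let's trace through this code step by step.

Initialize: answer = [val * 3 for val in range(5)]

After execution: answer = [0, 3, 6, 9, 12]
[0, 3, 6, 9, 12]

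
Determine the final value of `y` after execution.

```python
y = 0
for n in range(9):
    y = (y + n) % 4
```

Let's trace through this code step by step.

Initialize: y = 0
Entering loop: for n in range(9):

After execution: y = 0
0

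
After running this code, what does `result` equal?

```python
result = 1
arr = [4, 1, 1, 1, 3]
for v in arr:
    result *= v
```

Let's trace through this code step by step.

Initialize: result = 1
Initialize: arr = [4, 1, 1, 1, 3]
Entering loop: for v in arr:

After execution: result = 12
12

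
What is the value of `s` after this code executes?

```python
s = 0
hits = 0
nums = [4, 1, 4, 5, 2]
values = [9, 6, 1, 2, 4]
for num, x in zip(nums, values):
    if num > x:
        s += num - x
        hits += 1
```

Let's trace through this code step by step.

Initialize: s = 0
Initialize: hits = 0
Initialize: nums = [4, 1, 4, 5, 2]
Initialize: values = [9, 6, 1, 2, 4]
Entering loop: for num, x in zip(nums, values):

After execution: s = 6
6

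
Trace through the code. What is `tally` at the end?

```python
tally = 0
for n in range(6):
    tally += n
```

Let's trace through this code step by step.

Initialize: tally = 0
Entering loop: for n in range(6):

After execution: tally = 15
15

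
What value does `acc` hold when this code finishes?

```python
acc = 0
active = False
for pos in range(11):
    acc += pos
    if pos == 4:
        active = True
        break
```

Let's trace through this code step by step.

Initialize: acc = 0
Initialize: active = False
Entering loop: for pos in range(11):

After execution: acc = 10
10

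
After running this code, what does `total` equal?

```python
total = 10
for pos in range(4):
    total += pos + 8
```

Let's trace through this code step by step.

Initialize: total = 10
Entering loop: for pos in range(4):

After execution: total = 48
48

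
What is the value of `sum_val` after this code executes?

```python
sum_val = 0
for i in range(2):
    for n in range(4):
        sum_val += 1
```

Let's trace through this code step by step.

Initialize: sum_val = 0
Entering loop: for i in range(2):

After execution: sum_val = 8
8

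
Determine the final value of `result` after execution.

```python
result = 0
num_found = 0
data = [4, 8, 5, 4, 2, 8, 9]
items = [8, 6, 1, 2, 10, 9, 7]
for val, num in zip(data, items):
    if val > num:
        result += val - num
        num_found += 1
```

Let's trace through this code step by step.

Initialize: result = 0
Initialize: num_found = 0
Initialize: data = [4, 8, 5, 4, 2, 8, 9]
Initialize: items = [8, 6, 1, 2, 10, 9, 7]
Entering loop: for val, num in zip(data, items):

After execution: result = 10
10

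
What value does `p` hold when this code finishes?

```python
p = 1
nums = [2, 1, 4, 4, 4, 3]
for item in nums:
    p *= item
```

Let's trace through this code step by step.

Initialize: p = 1
Initialize: nums = [2, 1, 4, 4, 4, 3]
Entering loop: for item in nums:

After execution: p = 384
384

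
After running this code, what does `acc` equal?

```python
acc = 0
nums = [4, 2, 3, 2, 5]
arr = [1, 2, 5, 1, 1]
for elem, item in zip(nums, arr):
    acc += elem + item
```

Let's trace through this code step by step.

Initialize: acc = 0
Initialize: nums = [4, 2, 3, 2, 5]
Initialize: arr = [1, 2, 5, 1, 1]
Entering loop: for elem, item in zip(nums, arr):

After execution: acc = 26
26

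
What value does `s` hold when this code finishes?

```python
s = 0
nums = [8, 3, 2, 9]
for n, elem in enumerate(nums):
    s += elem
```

Let's trace through this code step by step.

Initialize: s = 0
Initialize: nums = [8, 3, 2, 9]
Entering loop: for n, elem in enumerate(nums):

After execution: s = 22
22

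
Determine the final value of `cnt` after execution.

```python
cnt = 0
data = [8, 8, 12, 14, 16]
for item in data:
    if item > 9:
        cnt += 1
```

Let's trace through this code step by step.

Initialize: cnt = 0
Initialize: data = [8, 8, 12, 14, 16]
Entering loop: for item in data:

After execution: cnt = 3
3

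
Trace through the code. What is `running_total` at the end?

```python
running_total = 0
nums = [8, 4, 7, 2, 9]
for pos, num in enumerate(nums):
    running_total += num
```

Let's trace through this code step by step.

Initialize: running_total = 0
Initialize: nums = [8, 4, 7, 2, 9]
Entering loop: for pos, num in enumerate(nums):

After execution: running_total = 30
30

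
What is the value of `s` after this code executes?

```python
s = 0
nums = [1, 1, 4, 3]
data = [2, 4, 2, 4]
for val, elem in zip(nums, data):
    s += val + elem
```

Let's trace through this code step by step.

Initialize: s = 0
Initialize: nums = [1, 1, 4, 3]
Initialize: data = [2, 4, 2, 4]
Entering loop: for val, elem in zip(nums, data):

After execution: s = 21
21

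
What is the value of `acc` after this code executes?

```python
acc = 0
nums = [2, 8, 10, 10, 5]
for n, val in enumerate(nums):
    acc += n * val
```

Let's trace through this code step by step.

Initialize: acc = 0
Initialize: nums = [2, 8, 10, 10, 5]
Entering loop: for n, val in enumerate(nums):

After execution: acc = 78
78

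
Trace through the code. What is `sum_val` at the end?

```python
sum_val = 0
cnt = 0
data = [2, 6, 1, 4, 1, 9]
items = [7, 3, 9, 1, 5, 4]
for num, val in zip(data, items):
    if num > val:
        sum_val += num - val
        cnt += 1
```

Let's trace through this code step by step.

Initialize: sum_val = 0
Initialize: cnt = 0
Initialize: data = [2, 6, 1, 4, 1, 9]
Initialize: items = [7, 3, 9, 1, 5, 4]
Entering loop: for num, val in zip(data, items):

After execution: sum_val = 11
11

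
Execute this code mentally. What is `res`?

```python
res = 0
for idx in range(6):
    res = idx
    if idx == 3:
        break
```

Let's trace through this code step by step.

Initialize: res = 0
Entering loop: for idx in range(6):

After execution: res = 3
3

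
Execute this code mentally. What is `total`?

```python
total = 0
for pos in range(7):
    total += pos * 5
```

Let's trace through this code step by step.

Initialize: total = 0
Entering loop: for pos in range(7):

After execution: total = 105
105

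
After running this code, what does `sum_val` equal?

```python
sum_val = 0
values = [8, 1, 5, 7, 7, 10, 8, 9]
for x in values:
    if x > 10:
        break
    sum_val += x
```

Let's trace through this code step by step.

Initialize: sum_val = 0
Initialize: values = [8, 1, 5, 7, 7, 10, 8, 9]
Entering loop: for x in values:

After execution: sum_val = 55
55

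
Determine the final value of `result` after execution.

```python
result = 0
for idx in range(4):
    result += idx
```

Let's trace through this code step by step.

Initialize: result = 0
Entering loop: for idx in range(4):

After execution: result = 6
6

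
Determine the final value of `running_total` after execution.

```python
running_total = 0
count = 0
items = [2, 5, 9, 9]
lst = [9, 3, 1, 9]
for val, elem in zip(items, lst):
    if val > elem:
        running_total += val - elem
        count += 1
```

Let's trace through this code step by step.

Initialize: running_total = 0
Initialize: count = 0
Initialize: items = [2, 5, 9, 9]
Initialize: lst = [9, 3, 1, 9]
Entering loop: for val, elem in zip(items, lst):

After execution: running_total = 10
10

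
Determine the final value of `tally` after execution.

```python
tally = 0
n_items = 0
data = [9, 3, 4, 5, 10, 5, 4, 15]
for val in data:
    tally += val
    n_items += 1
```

Let's trace through this code step by step.

Initialize: tally = 0
Initialize: n_items = 0
Initialize: data = [9, 3, 4, 5, 10, 5, 4, 15]
Entering loop: for val in data:

After execution: tally = 55
55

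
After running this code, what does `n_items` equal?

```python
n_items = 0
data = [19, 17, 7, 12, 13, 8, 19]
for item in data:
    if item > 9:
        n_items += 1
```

Let's trace through this code step by step.

Initialize: n_items = 0
Initialize: data = [19, 17, 7, 12, 13, 8, 19]
Entering loop: for item in data:

After execution: n_items = 5
5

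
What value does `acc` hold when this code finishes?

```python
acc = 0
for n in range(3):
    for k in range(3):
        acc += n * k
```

Let's trace through this code step by step.

Initialize: acc = 0
Entering loop: for n in range(3):

After execution: acc = 9
9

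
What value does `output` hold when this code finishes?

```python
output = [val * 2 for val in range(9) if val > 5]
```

Let's trace through this code step by step.

Initialize: output = [val * 2 for val in range(9) if val > 5]

After execution: output = [12, 14, 16]
[12, 14, 16]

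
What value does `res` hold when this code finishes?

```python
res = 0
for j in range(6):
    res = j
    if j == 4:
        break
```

Let's trace through this code step by step.

Initialize: res = 0
Entering loop: for j in range(6):

After execution: res = 4
4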